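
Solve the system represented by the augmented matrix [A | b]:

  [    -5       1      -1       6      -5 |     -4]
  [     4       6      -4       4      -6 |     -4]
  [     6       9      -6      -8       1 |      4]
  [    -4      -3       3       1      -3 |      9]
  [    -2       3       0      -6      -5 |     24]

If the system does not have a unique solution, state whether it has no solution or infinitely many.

Row-reduce:
R1 ← R1 / (-5).
R2 ← R2 − 4·R1.
R3 ← R3 − 6·R1.
R4 ← R4 + 4·R1.
R5 ← R5 + 2·R1.
R2 ← R2 / (34/5).
R1 ← R1 + 1/5·R2.
R3 ← R3 − 51/5·R2.
R4 ← R4 + 19/5·R2.
R5 ← R5 − 13/5·R2.
Swap R3 and R4.
R3 ← R3 / (19/17).
R1 ← R1 − 1/17·R3.
R2 ← R2 + 12/17·R3.
R5 ← R5 − 38/17·R3.
R4 ← R4 / (-14).
R1 ← R1 + 1·R4.
R2 ← R2 − 2·R4.
R3 ← R3 − 1·R4.
R5 ← R5 + 14·R4.
Row 5 reduces to 0 = 2, a contradiction. The system is inconsistent.

no solution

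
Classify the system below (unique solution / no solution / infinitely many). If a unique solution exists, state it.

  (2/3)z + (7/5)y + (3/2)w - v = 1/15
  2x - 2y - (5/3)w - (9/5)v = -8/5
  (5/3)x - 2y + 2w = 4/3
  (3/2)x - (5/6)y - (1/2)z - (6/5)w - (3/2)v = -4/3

infinitely many solutions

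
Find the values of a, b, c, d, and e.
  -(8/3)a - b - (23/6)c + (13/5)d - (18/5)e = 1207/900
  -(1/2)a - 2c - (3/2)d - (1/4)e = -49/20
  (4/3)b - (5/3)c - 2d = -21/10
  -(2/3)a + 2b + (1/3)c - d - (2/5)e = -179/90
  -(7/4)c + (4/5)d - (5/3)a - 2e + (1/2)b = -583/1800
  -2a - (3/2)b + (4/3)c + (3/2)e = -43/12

a = 4/3, b = 1/2, c = -1/2, d = 9/5, e = 1/3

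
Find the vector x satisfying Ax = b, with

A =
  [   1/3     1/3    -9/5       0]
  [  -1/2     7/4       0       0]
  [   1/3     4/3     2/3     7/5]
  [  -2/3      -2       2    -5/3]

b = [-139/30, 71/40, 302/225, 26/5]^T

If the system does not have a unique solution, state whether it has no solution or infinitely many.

x_1 = -9/5, x_2 = 1/2, x_3 = 7/3, x_4 = -1/5

Row-reduce the augmented matrix:
R1 ← R1 / (1/3).
R2 ← R2 + 1/2·R1.
R3 ← R3 − 1/3·R1.
R4 ← R4 + 2/3·R1.
R2 ← R2 / (9/4).
R1 ← R1 − 1·R2.
R3 ← R3 − 1·R2.
R4 ← R4 + 4/3·R2.
R3 ← R3 / (11/3).
R1 ← R1 + 21/5·R3.
R2 ← R2 + 6/5·R3.
R4 ← R4 + 16/5·R3.
R4 ← R4 / (-367/825).
R1 ← R1 − 441/275·R4.
R2 ← R2 − 126/275·R4.
R3 ← R3 − 21/55·R4.
Reading off the reduced rows gives x_1 = -9/5, x_2 = 1/2, x_3 = 7/3, x_4 = -1/5.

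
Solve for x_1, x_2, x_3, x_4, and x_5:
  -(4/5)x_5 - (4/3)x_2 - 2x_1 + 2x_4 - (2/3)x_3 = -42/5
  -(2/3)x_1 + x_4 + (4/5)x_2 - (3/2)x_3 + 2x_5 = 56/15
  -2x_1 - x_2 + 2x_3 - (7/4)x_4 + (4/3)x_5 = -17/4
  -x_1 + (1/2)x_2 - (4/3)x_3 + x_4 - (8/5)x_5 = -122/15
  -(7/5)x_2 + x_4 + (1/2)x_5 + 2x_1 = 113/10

x_1 = 4, x_2 = -2, x_3 = -2, x_4 = -1, x_5 = 3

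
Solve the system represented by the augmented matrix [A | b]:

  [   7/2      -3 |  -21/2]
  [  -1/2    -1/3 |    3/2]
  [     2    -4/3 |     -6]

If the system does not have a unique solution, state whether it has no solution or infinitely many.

x_1 = -3, x_2 = 0

Row-reduce the augmented matrix:
R1 ← R1 / (7/2).
R2 ← R2 + 1/2·R1.
R3 ← R3 − 2·R1.
R2 ← R2 / (-16/21).
R1 ← R1 + 6/7·R2.
R3 ← R3 − 8/21·R2.
R3 reduces to 0 = 0, so the extra equation is consistent.
Reading off the reduced rows gives x_1 = -3, x_2 = 0.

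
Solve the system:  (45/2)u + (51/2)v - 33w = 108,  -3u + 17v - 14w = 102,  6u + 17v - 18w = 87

Row-reduce:
R1 ← R1 / (45/2).
R2 ← R2 + 3·R1.
R3 ← R3 − 6·R1.
R2 ← R2 / (102/5).
R1 ← R1 − 17/15·R2.
R3 ← R3 − 51/5·R2.
Rank is 2 with 3 unknowns, leaving w free.

infinitely many solutions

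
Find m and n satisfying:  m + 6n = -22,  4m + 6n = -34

From equation 1: m = -22 − 6·n.
Substitute into equation 2 and solve: n = -3.
Then m = -4.

m = -4, n = -3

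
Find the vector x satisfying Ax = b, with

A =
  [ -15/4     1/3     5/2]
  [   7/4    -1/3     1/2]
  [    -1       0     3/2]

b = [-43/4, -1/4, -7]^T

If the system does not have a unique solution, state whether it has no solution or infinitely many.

no solution

Row-reduce:
R1 ← R1 / (-15/4).
R2 ← R2 − 7/4·R1.
R3 ← R3 + 1·R1.
R2 ← R2 / (-8/45).
R1 ← R1 + 4/45·R2.
R3 ← R3 + 4/45·R2.
Row 3 reduces to 0 = -3/2, a contradiction. The system is inconsistent.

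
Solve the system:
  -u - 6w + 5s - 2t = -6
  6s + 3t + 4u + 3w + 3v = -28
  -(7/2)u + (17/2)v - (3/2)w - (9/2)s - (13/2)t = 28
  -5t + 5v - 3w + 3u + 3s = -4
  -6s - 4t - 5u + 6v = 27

no solution

Row-reduce:
R1 ← R1 / (-1).
R2 ← R2 − 4·R1.
R3 ← R3 + 7/2·R1.
R4 ← R4 − 3·R1.
R5 ← R5 + 5·R1.
R2 ← R2 / (3).
R3 ← R3 − 17/2·R2.
R4 ← R4 − 5·R2.
R5 ← R5 − 6·R2.
R3 ← R3 / (79).
R1 ← R1 − 6·R3.
R2 ← R2 + 7·R3.
R4 ← R4 − 14·R3.
R5 ← R5 − 72·R3.
R4 ← R4 / (-662/79).
R1 ← R1 − 179/79·R4.
R2 ← R2 − 15/79·R4.
R3 ← R3 + 287/237·R4.
R5 ← R5 − 331/79·R4.
Row 5 reduces to 0 = -3, a contradiction. The system is inconsistent.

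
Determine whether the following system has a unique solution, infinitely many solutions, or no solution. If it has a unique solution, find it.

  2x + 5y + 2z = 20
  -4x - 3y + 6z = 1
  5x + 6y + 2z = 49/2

Row-reduce the augmented matrix:
R1 ← R1 / (2).
R2 ← R2 + 4·R1.
R3 ← R3 − 5·R1.
R2 ← R2 / (7).
R1 ← R1 − 5/2·R2.
R3 ← R3 + 13/2·R2.
R3 ← R3 / (44/7).
R1 ← R1 + 18/7·R3.
R2 ← R2 − 10/7·R3.
Reading off the reduced rows gives x = 1/2, y = 3, z = 2.

x = 1/2, y = 3, z = 2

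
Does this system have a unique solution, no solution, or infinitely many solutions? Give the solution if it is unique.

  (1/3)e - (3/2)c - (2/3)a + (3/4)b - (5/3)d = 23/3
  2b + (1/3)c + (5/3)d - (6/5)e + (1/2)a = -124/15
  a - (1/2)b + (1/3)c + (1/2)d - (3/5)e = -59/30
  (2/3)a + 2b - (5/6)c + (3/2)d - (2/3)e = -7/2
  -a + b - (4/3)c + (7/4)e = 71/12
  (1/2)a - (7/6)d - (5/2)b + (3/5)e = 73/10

no solution

Row-reduce:
R1 ← R1 / (-2/3).
R2 ← R2 − 1/2·R1.
R3 ← R3 − 1·R1.
R4 ← R4 − 2/3·R1.
R5 ← R5 + 1·R1.
R6 ← R6 − 1/2·R1.
R2 ← R2 / (41/16).
R1 ← R1 + 9/8·R2.
R3 ← R3 − 5/8·R2.
R4 ← R4 − 11/4·R2.
R5 ← R5 + 1/8·R2.
R6 ← R6 + 31/16·R2.
R3 ← R3 / (-212/123).
R1 ← R1 − 78/41·R3.
R2 ← R2 + 38/123·R3.
R4 ← R4 + 365/246·R3.
R5 ← R5 − 36/41·R3.
R6 ← R6 + 212/123·R3.
R4 ← R4 / (3041/2544).
R1 ← R1 − 77/212·R4.
R2 ← R2 − 343/636·R4.
R3 ← R3 − 517/424·R4.
R5 ← R5 − 461/318·R4.
R5 ← R5 / (105113/182460).
R1 ← R1 + 2876/3041·R5.
R2 ← R2 + 29776/45615·R5.
R3 ← R3 + 10046/15205·R5.
R4 ← R4 − 7286/15205·R5.
Row 6 reduces to 0 = 1, a contradiction. The system is inconsistent.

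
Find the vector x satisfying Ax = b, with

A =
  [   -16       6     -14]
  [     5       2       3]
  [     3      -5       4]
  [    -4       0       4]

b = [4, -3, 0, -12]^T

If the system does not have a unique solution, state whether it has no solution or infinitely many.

Row-reduce:
R1 ← R1 / (-16).
R2 ← R2 − 5·R1.
R3 ← R3 − 3·R1.
R4 ← R4 + 4·R1.
R2 ← R2 / (31/8).
R1 ← R1 + 3/8·R2.
R3 ← R3 + 31/8·R2.
R4 ← R4 + 3/2·R2.
Swap R3 and R4.
R3 ← R3 / (216/31).
R1 ← R1 − 23/31·R3.
R2 ← R2 + 11/31·R3.
Row 4 reduces to 0 = -1, a contradiction. The system is inconsistent.

no solution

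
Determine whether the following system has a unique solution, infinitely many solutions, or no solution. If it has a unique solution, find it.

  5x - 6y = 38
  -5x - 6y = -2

Row-reduce the augmented matrix:
R1 ← R1 / (5).
R2 ← R2 + 5·R1.
R2 ← R2 / (-12).
R1 ← R1 + 6/5·R2.
Reading off the reduced rows gives x = 4, y = -3.

x = 4, y = -3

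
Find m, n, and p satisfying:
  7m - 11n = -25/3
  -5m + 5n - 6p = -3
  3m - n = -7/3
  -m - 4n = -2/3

m = -2/3, n = 1/3, p = 4/3

Row-reduce the augmented matrix:
R1 ← R1 / (7).
R2 ← R2 + 5·R1.
R3 ← R3 − 3·R1.
R4 ← R4 + 1·R1.
R2 ← R2 / (-20/7).
R1 ← R1 + 11/7·R2.
R3 ← R3 − 26/7·R2.
R4 ← R4 + 39/7·R2.
R3 ← R3 / (-39/5).
R1 ← R1 − 33/10·R3.
R2 ← R2 − 21/10·R3.
R4 ← R4 − 117/10·R3.
R4 reduces to 0 = 0, so the extra equation is consistent.
Reading off the reduced rows gives m = -2/3, n = 1/3, p = 4/3.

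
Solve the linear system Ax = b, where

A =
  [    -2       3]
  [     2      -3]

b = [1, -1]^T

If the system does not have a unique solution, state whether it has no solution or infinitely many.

infinitely many solutions

Row-reduce:
R1 ← R1 / (-2).
R2 ← R2 − 2·R1.
Rank is 1 with 2 unknowns, leaving x_2 free.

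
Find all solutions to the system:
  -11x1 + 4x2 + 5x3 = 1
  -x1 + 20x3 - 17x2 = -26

Row-reduce:
R1 ← R1 / (-11).
R2 ← R2 + 1·R1.
R2 ← R2 / (-191/11).
R1 ← R1 + 4/11·R2.
Rank is 2 with 3 unknowns, leaving x3 free.

infinitely many solutions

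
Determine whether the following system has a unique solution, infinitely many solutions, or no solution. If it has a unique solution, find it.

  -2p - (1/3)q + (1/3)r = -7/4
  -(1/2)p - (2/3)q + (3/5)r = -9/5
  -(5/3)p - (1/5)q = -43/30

p = 1/2, q = 3, r = 3/4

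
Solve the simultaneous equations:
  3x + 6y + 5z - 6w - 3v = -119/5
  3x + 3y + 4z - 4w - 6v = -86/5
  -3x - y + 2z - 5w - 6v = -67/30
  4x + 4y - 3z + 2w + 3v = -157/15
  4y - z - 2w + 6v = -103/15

Row-reduce the augmented matrix:
R1 ← R1 / (3).
R2 ← R2 − 3·R1.
R3 ← R3 + 3·R1.
R4 ← R4 − 4·R1.
R2 ← R2 / (-3).
R1 ← R1 − 2·R2.
R3 ← R3 − 5·R2.
R4 ← R4 + 4·R2.
R5 ← R5 − 4·R2.
R3 ← R3 / (16/3).
R1 ← R1 − 1·R3.
R2 ← R2 − 1/3·R3.
R4 ← R4 + 25/3·R3.
R5 ← R5 + 7/3·R3.
R4 ← R4 / (-223/48).
R1 ← R1 − 37/48·R4.
R2 ← R2 + 3/16·R4.
R3 ← R3 + 23/16·R4.
R5 ← R5 + 43/16·R4.
R5 ← R5 / (483/223).
R1 ← R1 + 486/223·R5.
R2 ← R2 − 516/223·R5.
R3 ← R3 − 165/223·R5.
R4 ← R4 − 522/223·R5.
Reading off the reduced rows gives x = -4/5, y = -8/3, z = 0, w = 1/2, v = 4/5.

x = -4/5, y = -8/3, z = 0, w = 1/2, v = 4/5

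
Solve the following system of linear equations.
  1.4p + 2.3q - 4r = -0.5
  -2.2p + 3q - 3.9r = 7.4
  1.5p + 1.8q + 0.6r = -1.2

p = -2, q = 1, r = 0

Row-reduce the augmented matrix:
R1 ← R1 / (7/5).
R2 ← R2 + 11/5·R1.
R3 ← R3 − 3/2·R1.
R2 ← R2 / (463/70).
R1 ← R1 − 23/14·R2.
R3 ← R3 + 93/140·R2.
R3 ← R3 / (35769/9260).
R1 ← R1 + 303/926·R3.
R2 ← R2 + 713/463·R3.
Reading off the reduced rows gives p = -2, q = 1, r = 0.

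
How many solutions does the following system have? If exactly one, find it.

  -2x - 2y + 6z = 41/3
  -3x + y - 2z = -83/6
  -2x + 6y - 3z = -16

x = 5/2, y = -1/3, z = 3

Row-reduce the augmented matrix:
R1 ← R1 / (-2).
R2 ← R2 + 3·R1.
R3 ← R3 + 2·R1.
R2 ← R2 / (4).
R1 ← R1 − 1·R2.
R3 ← R3 − 8·R2.
R3 ← R3 / (13).
R1 ← R1 + 1/4·R3.
R2 ← R2 + 11/4·R3.
Reading off the reduced rows gives x = 5/2, y = -1/3, z = 3.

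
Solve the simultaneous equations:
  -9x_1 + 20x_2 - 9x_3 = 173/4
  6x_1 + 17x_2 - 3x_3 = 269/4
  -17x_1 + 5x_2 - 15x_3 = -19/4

x_1 = 3, x_2 = 5/2, x_3 = -9/4

Row-reduce the augmented matrix:
R1 ← R1 / (-9).
R2 ← R2 − 6·R1.
R3 ← R3 + 17·R1.
R2 ← R2 / (91/3).
R1 ← R1 + 20/9·R2.
R3 ← R3 + 295/9·R2.
R3 ← R3 / (-703/91).
R1 ← R1 − 31/91·R3.
R2 ← R2 + 27/91·R3.
Reading off the reduced rows gives x_1 = 3, x_2 = 5/2, x_3 = -9/4.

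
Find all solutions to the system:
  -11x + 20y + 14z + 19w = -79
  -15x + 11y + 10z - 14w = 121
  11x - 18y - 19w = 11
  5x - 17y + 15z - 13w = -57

Row-reduce the augmented matrix:
R1 ← R1 / (-11).
R2 ← R2 + 15·R1.
R3 ← R3 − 11·R1.
R4 ← R4 − 5·R1.
R2 ← R2 / (-179/11).
R1 ← R1 + 20/11·R2.
R3 ← R3 − 2·R2.
R4 ← R4 + 87/11·R2.
R3 ← R3 / (2306/179).
R1 ← R1 + 46/179·R3.
R2 ← R2 − 100/179·R3.
R4 ← R4 − 4615/179·R3.
R4 ← R4 / (28652/1153).
R1 ← R1 − 3037/1153·R4.
R2 ← R2 − 3073/1153·R4.
R3 ← R3 + 439/1153·R4.
Reading off the reduced rows gives x = -6, y = 1, z = -5, w = -5.

x = -6, y = 1, z = -5, w = -5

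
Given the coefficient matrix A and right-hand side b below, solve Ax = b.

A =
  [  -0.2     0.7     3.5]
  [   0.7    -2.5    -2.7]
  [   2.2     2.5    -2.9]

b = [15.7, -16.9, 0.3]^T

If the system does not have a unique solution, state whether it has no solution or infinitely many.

Row-reduce the augmented matrix:
R1 ← R1 / (-1/5).
R2 ← R2 − 7/10·R1.
R3 ← R3 − 11/5·R1.
R2 ← R2 / (-1/20).
R1 ← R1 + 7/2·R2.
R3 ← R3 − 51/5·R2.
R3 ← R3 / (9919/5).
R1 ← R1 + 686·R3.
R2 ← R2 + 191·R3.
Reading off the reduced rows gives x_1 = 2, x_2 = 3, x_3 = 4.

x_1 = 2, x_2 = 3, x_3 = 4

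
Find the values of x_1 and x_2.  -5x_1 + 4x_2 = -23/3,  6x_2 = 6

x_1 = 7/3, x_2 = 1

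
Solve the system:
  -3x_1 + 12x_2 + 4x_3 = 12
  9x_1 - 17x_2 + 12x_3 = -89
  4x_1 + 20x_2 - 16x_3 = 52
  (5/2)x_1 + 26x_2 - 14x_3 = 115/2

no solution

Row-reduce:
R1 ← R1 / (-3).
R2 ← R2 − 9·R1.
R3 ← R3 − 4·R1.
R4 ← R4 − 5/2·R1.
R2 ← R2 / (19).
R1 ← R1 + 4·R2.
R3 ← R3 − 36·R2.
R4 ← R4 − 36·R2.
R3 ← R3 / (-3200/57).
R1 ← R1 − 212/57·R3.
R2 ← R2 − 24/19·R3.
R4 ← R4 + 3200/57·R3.
Row 4 reduces to 0 = -1/2, a contradiction. The system is inconsistent.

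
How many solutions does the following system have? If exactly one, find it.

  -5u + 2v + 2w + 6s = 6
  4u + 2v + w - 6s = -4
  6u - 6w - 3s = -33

infinitely many solutions

Row-reduce:
R1 ← R1 / (-5).
R2 ← R2 − 4·R1.
R3 ← R3 − 6·R1.
R2 ← R2 / (18/5).
R1 ← R1 + 2/5·R2.
R3 ← R3 − 12/5·R2.
R3 ← R3 / (-16/3).
R1 ← R1 + 1/9·R3.
R2 ← R2 − 13/18·R3.
Rank is 3 with 4 unknowns, leaving s free.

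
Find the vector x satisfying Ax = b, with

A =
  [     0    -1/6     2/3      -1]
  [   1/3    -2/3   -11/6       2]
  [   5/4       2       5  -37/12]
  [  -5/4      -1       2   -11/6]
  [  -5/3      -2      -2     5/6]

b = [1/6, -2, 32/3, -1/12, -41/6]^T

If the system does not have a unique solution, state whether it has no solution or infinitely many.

no solution

Row-reduce:
Swap R1 and R2.
R1 ← R1 / (1/3).
R3 ← R3 − 5/4·R1.
R4 ← R4 + 5/4·R1.
R5 ← R5 + 5/3·R1.
R2 ← R2 / (-1/6).
R1 ← R1 + 2·R2.
R3 ← R3 − 9/2·R2.
R4 ← R4 + 7/2·R2.
R5 ← R5 + 16/3·R2.
R3 ← R3 / (239/8).
R1 ← R1 + 27/2·R3.
R2 ← R2 + 4·R3.
R4 ← R4 + 151/8·R3.
R5 ← R5 + 65/2·R3.
R4 ← R4 / (2793/956).
R1 ← R1 − 243/239·R4.
R2 ← R2 − 694/717·R4.
R3 ← R3 + 902/717·R4.
R5 ← R5 − 931/478·R4.
Row 5 reduces to 0 = 1/3, a contradiction. The system is inconsistent.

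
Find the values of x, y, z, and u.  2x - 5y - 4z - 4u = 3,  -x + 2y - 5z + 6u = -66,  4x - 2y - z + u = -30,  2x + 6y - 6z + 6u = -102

x = -6, y = -3, z = 6, u = -6

Row-reduce the augmented matrix:
R1 ← R1 / (2).
R2 ← R2 + 1·R1.
R3 ← R3 − 4·R1.
R4 ← R4 − 2·R1.
R2 ← R2 / (-1/2).
R1 ← R1 + 5/2·R2.
R3 ← R3 − 8·R2.
R4 ← R4 − 11·R2.
R3 ← R3 / (-105).
R1 ← R1 − 33·R3.
R2 ← R2 − 14·R3.
R4 ← R4 + 156·R3.
R4 ← R4 / (-366/35).
R1 ← R1 − 33/35·R4.
R2 ← R2 − 26/15·R4.
R3 ← R3 + 73/105·R4.
Reading off the reduced rows gives x = -6, y = -3, z = 6, u = -6.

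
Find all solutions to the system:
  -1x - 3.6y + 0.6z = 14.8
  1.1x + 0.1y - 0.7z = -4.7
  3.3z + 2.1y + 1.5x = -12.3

Row-reduce the augmented matrix:
R1 ← R1 / (-1).
R2 ← R2 − 11/10·R1.
R3 ← R3 − 3/2·R1.
R2 ← R2 / (-193/50).
R1 ← R1 − 18/5·R2.
R3 ← R3 + 33/10·R2.
R3 ← R3 / (4086/965).
R1 ← R1 + 123/193·R3.
R2 ← R2 − 2/193·R3.
Reading off the reduced rows gives x = -4, y = -3, z = 0.

x = -4, y = -3, z = 0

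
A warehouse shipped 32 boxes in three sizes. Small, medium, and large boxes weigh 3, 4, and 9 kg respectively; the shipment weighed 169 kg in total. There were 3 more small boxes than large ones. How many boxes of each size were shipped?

small boxes: 14, medium boxes: 7, large boxes: 11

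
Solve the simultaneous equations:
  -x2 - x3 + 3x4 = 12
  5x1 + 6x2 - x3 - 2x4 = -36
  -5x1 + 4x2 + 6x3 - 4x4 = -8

infinitely many solutions

Row-reduce:
Swap R1 and R2.
R1 ← R1 / (5).
R3 ← R3 + 5·R1.
R2 ← R2 / (-1).
R1 ← R1 − 6/5·R2.
R3 ← R3 − 10·R2.
R3 ← R3 / (-5).
R1 ← R1 + 7/5·R3.
R2 ← R2 − 1·R3.
Rank is 3 with 4 unknowns, leaving x4 free.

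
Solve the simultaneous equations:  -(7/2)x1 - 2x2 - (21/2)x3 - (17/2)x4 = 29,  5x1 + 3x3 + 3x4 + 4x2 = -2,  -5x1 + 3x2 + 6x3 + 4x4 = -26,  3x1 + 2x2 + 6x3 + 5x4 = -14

Row-reduce:
R1 ← R1 / (-7/2).
R2 ← R2 − 5·R1.
R3 ← R3 + 5·R1.
R4 ← R4 − 3·R1.
R2 ← R2 / (8/7).
R1 ← R1 − 4/7·R2.
R3 ← R3 − 41/7·R2.
R4 ← R4 − 2/7·R2.
R3 ← R3 / (165/2).
R1 ← R1 − 9·R3.
R2 ← R2 + 21/2·R3.
Row 4 reduces to 0 = 1, a contradiction. The system is inconsistent.

no solution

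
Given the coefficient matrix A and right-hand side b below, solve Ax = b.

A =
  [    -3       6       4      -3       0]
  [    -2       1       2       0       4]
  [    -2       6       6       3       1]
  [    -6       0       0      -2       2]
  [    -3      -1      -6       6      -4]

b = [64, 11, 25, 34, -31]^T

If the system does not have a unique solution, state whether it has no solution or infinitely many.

Row-reduce the augmented matrix:
R1 ← R1 / (-3).
R2 ← R2 + 2·R1.
R3 ← R3 + 2·R1.
R4 ← R4 + 6·R1.
R5 ← R5 + 3·R1.
R2 ← R2 / (-3).
R1 ← R1 + 2·R2.
R3 ← R3 − 2·R2.
R4 ← R4 + 12·R2.
R5 ← R5 + 7·R2.
R3 ← R3 / (26/9).
R1 ← R1 + 8/9·R3.
R2 ← R2 − 2/9·R3.
R4 ← R4 + 16/3·R3.
R5 ← R5 + 76/9·R3.
R4 ← R4 / (100/13).
R1 ← R1 − 21/13·R4.
R2 ← R2 + 15/13·R4.
R3 ← R3 − 57/26·R4.
R5 ← R5 − 297/13·R4.
R5 ← R5 / (943/50).
R1 ← R1 + 1/50·R5.
R2 ← R2 + 27/10·R5.
R3 ← R3 − 333/100·R5.
R4 ← R4 + 47/50·R5.
Reading off the reduced rows gives x_1 = -4, x_2 = 5, x_3 = 1, x_4 = -6, x_5 = -1.

x_1 = -4, x_2 = 5, x_3 = 1, x_4 = -6, x_5 = -1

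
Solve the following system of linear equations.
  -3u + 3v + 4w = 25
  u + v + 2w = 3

infinitely many solutions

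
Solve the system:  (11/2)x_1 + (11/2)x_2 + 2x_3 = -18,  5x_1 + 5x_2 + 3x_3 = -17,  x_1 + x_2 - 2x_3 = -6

no solution

Row-reduce:
R1 ← R1 / (11/2).
R2 ← R2 − 5·R1.
R3 ← R3 − 1·R1.
R2 ← R2 / (13/11).
R1 ← R1 − 4/11·R2.
R3 ← R3 + 26/11·R2.
Row 3 reduces to 0 = -4, a contradiction. The system is inconsistent.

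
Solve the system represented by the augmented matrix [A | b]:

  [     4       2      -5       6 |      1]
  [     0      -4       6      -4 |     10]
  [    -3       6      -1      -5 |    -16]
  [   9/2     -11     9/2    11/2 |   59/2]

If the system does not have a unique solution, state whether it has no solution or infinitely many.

Row-reduce:
R1 ← R1 / (4).
R3 ← R3 + 3·R1.
R4 ← R4 − 9/2·R1.
R2 ← R2 / (-4).
R1 ← R1 − 1/2·R2.
R3 ← R3 − 15/2·R2.
R4 ← R4 + 53/4·R2.
R3 ← R3 / (13/2).
R1 ← R1 + 1/2·R3.
R2 ← R2 + 3/2·R3.
R4 ← R4 + 39/4·R3.
Row 4 reduces to 0 = 1/2, a contradiction. The system is inconsistent.

no solution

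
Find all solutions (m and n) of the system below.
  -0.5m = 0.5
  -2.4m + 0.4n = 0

Row-reduce the augmented matrix:
R1 ← R1 / (-1/2).
R2 ← R2 + 12/5·R1.
R2 ← R2 / (2/5).
Reading off the reduced rows gives m = -1, n = -6.

m = -1, n = -6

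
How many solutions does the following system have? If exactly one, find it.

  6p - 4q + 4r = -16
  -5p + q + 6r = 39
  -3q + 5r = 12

p = -4, q = 1, r = 3

Row-reduce the augmented matrix:
R1 ← R1 / (6).
R2 ← R2 + 5·R1.
R2 ← R2 / (-7/3).
R1 ← R1 + 2/3·R2.
R3 ← R3 + 3·R2.
R3 ← R3 / (-7).
R1 ← R1 + 2·R3.
R2 ← R2 + 4·R3.
Reading off the reduced rows gives p = -4, q = 1, r = 3.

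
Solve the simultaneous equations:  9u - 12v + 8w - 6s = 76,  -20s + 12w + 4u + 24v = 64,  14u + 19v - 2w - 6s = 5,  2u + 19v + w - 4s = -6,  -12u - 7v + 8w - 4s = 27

u = 2, v = -1, w = 5, s = -1

Row-reduce the augmented matrix:
R1 ← R1 / (9).
R2 ← R2 − 4·R1.
R3 ← R3 − 14·R1.
R4 ← R4 − 2·R1.
R5 ← R5 + 12·R1.
R2 ← R2 / (88/3).
R1 ← R1 + 4/3·R2.
R3 ← R3 − 113/3·R2.
R4 ← R4 − 65/3·R2.
R5 ← R5 + 23·R2.
R3 ← R3 / (-1669/66).
R1 ← R1 − 14/11·R3.
R2 ← R2 − 19/66·R3.
R4 ← R4 + 463/66·R3.
R5 ← R5 − 1669/66·R3.
R4 ← R4 / (5069/1669).
R1 ← R1 + 278/1669·R4.
R2 ← R2 + 500/1669·R4.
R3 ← R3 + 1689/1669·R4.
R5 reduces to 0 = 0, so the extra equation is consistent.
Reading off the reduced rows gives u = 2, v = -1, w = 5, s = -1.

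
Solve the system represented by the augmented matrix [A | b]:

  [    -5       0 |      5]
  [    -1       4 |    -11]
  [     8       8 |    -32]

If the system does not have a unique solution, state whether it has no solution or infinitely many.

x_1 = -1, x_2 = -3

Row-reduce the augmented matrix:
R1 ← R1 / (-5).
R2 ← R2 + 1·R1.
R3 ← R3 − 8·R1.
R2 ← R2 / (4).
R3 ← R3 − 8·R2.
R3 reduces to 0 = 0, so the extra equation is consistent.
Reading off the reduced rows gives x_1 = -1, x_2 = -3.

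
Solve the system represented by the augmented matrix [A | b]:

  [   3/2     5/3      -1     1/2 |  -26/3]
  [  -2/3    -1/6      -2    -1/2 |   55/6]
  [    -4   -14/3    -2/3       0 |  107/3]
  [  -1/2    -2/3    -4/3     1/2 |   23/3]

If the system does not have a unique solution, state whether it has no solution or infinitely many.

no solution

Row-reduce:
R1 ← R1 / (3/2).
R2 ← R2 + 2/3·R1.
R3 ← R3 + 4·R1.
R4 ← R4 + 1/2·R1.
R2 ← R2 / (31/54).
R1 ← R1 − 10/9·R2.
R3 ← R3 + 2/9·R2.
R4 ← R4 + 1/9·R2.
R3 ← R3 / (-398/93).
R1 ← R1 − 126/31·R3.
R2 ← R2 + 132/31·R3.
R4 ← R4 + 199/93·R3.
Row 4 reduces to 0 = -3/2, a contradiction. The system is inconsistent.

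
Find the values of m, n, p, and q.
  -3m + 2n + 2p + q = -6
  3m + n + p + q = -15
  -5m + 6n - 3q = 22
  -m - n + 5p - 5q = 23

m = -2, n = -1, p = -2, q = -6

Row-reduce the augmented matrix:
R1 ← R1 / (-3).
R2 ← R2 − 3·R1.
R3 ← R3 + 5·R1.
R4 ← R4 + 1·R1.
R2 ← R2 / (3).
R1 ← R1 + 2/3·R2.
R3 ← R3 − 8/3·R2.
R4 ← R4 + 5/3·R2.
R3 ← R3 / (-6).
R2 ← R2 − 1·R3.
R4 ← R4 − 6·R3.
R4 ← R4 / (-32/3).
R1 ← R1 − 1/9·R4.
R2 ← R2 + 11/27·R4.
R3 ← R3 − 29/27·R4.
Reading off the reduced rows gives m = -2, n = -1, p = -2, q = -6.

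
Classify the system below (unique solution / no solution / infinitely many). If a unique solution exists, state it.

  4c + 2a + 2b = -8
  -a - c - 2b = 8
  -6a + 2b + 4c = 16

Row-reduce the augmented matrix:
R1 ← R1 / (2).
R2 ← R2 + 1·R1.
R3 ← R3 + 6·R1.
R2 ← R2 / (-1).
R1 ← R1 − 1·R2.
R3 ← R3 − 8·R2.
R3 ← R3 / (24).
R1 ← R1 − 3·R3.
R2 ← R2 + 1·R3.
Reading off the reduced rows gives a = -3, b = -3, c = 1.

a = -3, b = -3, c = 1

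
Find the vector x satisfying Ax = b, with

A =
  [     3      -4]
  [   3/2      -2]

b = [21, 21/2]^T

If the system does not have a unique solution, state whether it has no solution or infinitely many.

Row-reduce:
R1 ← R1 / (3).
R2 ← R2 − 3/2·R1.
Rank is 1 with 2 unknowns, leaving x_2 free.

infinitely many solutions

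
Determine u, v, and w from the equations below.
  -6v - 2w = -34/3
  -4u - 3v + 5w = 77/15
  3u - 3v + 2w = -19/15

u = -1/5, v = 4/3, w = 5/3

Row-reduce the augmented matrix:
Swap R1 and R2.
R1 ← R1 / (-4).
R3 ← R3 − 3·R1.
R2 ← R2 / (-6).
R1 ← R1 − 3/4·R2.
R3 ← R3 + 21/4·R2.
R3 ← R3 / (15/2).
R1 ← R1 + 3/2·R3.
R2 ← R2 − 1/3·R3.
Reading off the reduced rows gives u = -1/5, v = 4/3, w = 5/3.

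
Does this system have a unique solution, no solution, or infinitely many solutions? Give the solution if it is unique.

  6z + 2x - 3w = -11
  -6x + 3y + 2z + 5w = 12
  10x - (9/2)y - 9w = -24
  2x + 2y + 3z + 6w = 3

no solution

Row-reduce:
R1 ← R1 / (2).
R2 ← R2 + 6·R1.
R3 ← R3 − 10·R1.
R4 ← R4 − 2·R1.
R2 ← R2 / (3).
R3 ← R3 + 9/2·R2.
R4 ← R4 − 2·R2.
Swap R3 and R4.
R3 ← R3 / (-49/3).
R1 ← R1 − 3·R3.
R2 ← R2 − 20/3·R3.
Row 4 reduces to 0 = -1/2, a contradiction. The system is inconsistent.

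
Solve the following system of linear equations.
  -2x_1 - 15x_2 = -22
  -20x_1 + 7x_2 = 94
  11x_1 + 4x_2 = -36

Row-reduce the augmented matrix:
R1 ← R1 / (-2).
R2 ← R2 + 20·R1.
R3 ← R3 − 11·R1.
R2 ← R2 / (157).
R1 ← R1 − 15/2·R2.
R3 ← R3 + 157/2·R2.
R3 reduces to 0 = 0, so the extra equation is consistent.
Reading off the reduced rows gives x_1 = -4, x_2 = 2.

x_1 = -4, x_2 = 2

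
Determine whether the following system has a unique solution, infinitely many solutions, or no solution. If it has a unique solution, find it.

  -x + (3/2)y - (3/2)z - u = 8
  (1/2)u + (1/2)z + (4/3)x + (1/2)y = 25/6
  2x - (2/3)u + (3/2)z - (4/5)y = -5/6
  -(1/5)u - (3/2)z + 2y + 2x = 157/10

Row-reduce the augmented matrix:
R1 ← R1 / (-1).
R2 ← R2 − 4/3·R1.
R3 ← R3 − 2·R1.
R4 ← R4 − 2·R1.
R2 ← R2 / (5/2).
R1 ← R1 + 3/2·R2.
R3 ← R3 − 11/5·R2.
R4 ← R4 − 5·R2.
R3 ← R3 / (-9/50).
R1 ← R1 − 3/5·R3.
R2 ← R2 + 3/5·R3.
R4 ← R4 + 3/2·R3.
R4 ← R4 / (701/45).
R1 ← R1 + 107/18·R4.
R2 ← R2 − 55/9·R4.
R3 ← R3 − 290/27·R4.
Reading off the reduced rows gives x = 2, y = 5, z = -1, u = -1.

x = 2, y = 5, z = -1, u = -1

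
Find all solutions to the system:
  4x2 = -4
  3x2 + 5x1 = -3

Row-reduce the augmented matrix:
Swap R1 and R2.
R1 ← R1 / (5).
R2 ← R2 / (4).
R1 ← R1 − 3/5·R2.
Reading off the reduced rows gives x1 = 0, x2 = -1.

x1 = 0, x2 = -1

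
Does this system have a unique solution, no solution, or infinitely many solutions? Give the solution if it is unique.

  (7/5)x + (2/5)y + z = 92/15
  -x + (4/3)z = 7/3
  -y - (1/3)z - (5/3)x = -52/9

x = 5/3, y = 2, z = 3

Row-reduce the augmented matrix:
R1 ← R1 / (7/5).
R2 ← R2 + 1·R1.
R3 ← R3 + 5/3·R1.
R2 ← R2 / (2/7).
R1 ← R1 − 2/7·R2.
R3 ← R3 + 11/21·R2.
R3 ← R3 / (83/18).
R1 ← R1 + 4/3·R3.
R2 ← R2 − 43/6·R3.
Reading off the reduced rows gives x = 5/3, y = 2, z = 3.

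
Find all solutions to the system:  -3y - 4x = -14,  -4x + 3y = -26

x = 5, y = -2

Row-reduce the augmented matrix:
R1 ← R1 / (-4).
R2 ← R2 + 4·R1.
R2 ← R2 / (6).
R1 ← R1 − 3/4·R2.
Reading off the reduced rows gives x = 5, y = -2.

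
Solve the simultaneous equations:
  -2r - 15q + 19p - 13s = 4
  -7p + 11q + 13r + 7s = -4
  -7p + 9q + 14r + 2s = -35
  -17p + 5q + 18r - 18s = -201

Row-reduce the augmented matrix:
R1 ← R1 / (19).
R2 ← R2 + 7·R1.
R3 ← R3 + 7·R1.
R4 ← R4 + 17·R1.
R2 ← R2 / (104/19).
R1 ← R1 + 15/19·R2.
R3 ← R3 − 66/19·R2.
R4 ← R4 + 160/19·R2.
R3 ← R3 / (285/52).
R1 ← R1 − 173/104·R3.
R2 ← R2 − 233/104·R3.
R4 ← R4 − 456/13·R3.
R4 ← R4 / (3/5).
R1 ← R1 − 517/570·R4.
R2 ← R2 − 1207/570·R4.
R3 ← R3 + 218/285·R4.
Reading off the reduced rows gives p = 5, q = 2, r = -2, s = 5.

p = 5, q = 2, r = -2, s = 5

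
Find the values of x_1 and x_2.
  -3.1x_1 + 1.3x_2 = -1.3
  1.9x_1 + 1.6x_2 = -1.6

Row-reduce the augmented matrix:
R1 ← R1 / (-31/10).
R2 ← R2 − 19/10·R1.
R2 ← R2 / (743/310).
R1 ← R1 + 13/31·R2.
Reading off the reduced rows gives x_1 = 0, x_2 = -1.

x_1 = 0, x_2 = -1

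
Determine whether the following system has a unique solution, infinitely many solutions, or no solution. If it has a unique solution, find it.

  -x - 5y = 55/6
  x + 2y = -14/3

From equation 1: x = -55/6 − 5·y.
Substitute into equation 2 and solve: y = -3/2.
Then x = -5/3.

x = -5/3, y = -3/2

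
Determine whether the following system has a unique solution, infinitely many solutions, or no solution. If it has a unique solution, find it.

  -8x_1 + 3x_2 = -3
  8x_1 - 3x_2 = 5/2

Row-reduce:
R1 ← R1 / (-8).
R2 ← R2 − 8·R1.
Row 2 reduces to 0 = -1/2, a contradiction. The system is inconsistent.

no solution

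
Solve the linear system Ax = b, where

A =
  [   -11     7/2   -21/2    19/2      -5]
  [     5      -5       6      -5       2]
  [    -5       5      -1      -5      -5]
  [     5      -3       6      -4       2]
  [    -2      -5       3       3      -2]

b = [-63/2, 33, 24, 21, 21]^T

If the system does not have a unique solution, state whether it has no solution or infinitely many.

infinitely many solutions

Row-reduce:
R1 ← R1 / (-11).
R2 ← R2 − 5·R1.
R3 ← R3 + 5·R1.
R4 ← R4 − 5·R1.
R5 ← R5 + 2·R1.
R2 ← R2 / (-75/22).
R1 ← R1 + 7/22·R2.
R3 ← R3 − 75/22·R2.
R4 ← R4 + 31/22·R2.
R5 ← R5 + 62/11·R2.
R3 ← R3 / (5).
R1 ← R1 − 21/25·R3.
R2 ← R2 + 9/25·R3.
R4 ← R4 − 18/25·R3.
R5 ← R5 − 72/25·R3.
R4 ← R4 / (51/25).
R1 ← R1 − 22/25·R4.
R2 ← R2 + 13/25·R4.
R3 ← R3 + 2·R4.
R5 ← R5 − 204/25·R4.
Rank is 4 with 5 unknowns, leaving x_5 free.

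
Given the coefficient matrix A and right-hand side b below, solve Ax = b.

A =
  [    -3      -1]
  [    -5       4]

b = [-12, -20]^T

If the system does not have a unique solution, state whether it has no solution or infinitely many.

Row-reduce the augmented matrix:
R1 ← R1 / (-3).
R2 ← R2 + 5·R1.
R2 ← R2 / (17/3).
R1 ← R1 − 1/3·R2.
Reading off the reduced rows gives x_1 = 4, x_2 = 0.

x_1 = 4, x_2 = 0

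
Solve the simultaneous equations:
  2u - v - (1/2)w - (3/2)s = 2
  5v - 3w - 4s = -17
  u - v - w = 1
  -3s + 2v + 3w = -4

no solution

Row-reduce:
R1 ← R1 / (2).
R3 ← R3 − 1·R1.
R2 ← R2 / (5).
R1 ← R1 + 1/2·R2.
R3 ← R3 + 1/2·R2.
R4 ← R4 − 2·R2.
R3 ← R3 / (-21/20).
R1 ← R1 + 11/20·R3.
R2 ← R2 + 3/5·R3.
R4 ← R4 − 21/5·R3.
Row 4 reduces to 0 = -4, a contradiction. The system is inconsistent.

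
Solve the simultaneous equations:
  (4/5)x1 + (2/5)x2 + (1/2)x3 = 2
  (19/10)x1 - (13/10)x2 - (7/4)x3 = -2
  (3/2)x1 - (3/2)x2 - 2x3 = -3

infinitely many solutions

Row-reduce:
R1 ← R1 / (4/5).
R2 ← R2 − 19/10·R1.
R3 ← R3 − 3/2·R1.
R2 ← R2 / (-9/4).
R1 ← R1 − 1/2·R2.
R3 ← R3 + 9/4·R2.
Rank is 2 with 3 unknowns, leaving x3 free.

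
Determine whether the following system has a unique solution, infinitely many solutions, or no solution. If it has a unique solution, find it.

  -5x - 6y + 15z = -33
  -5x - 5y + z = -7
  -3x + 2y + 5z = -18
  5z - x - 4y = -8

no solution

Row-reduce:
R1 ← R1 / (-5).
R2 ← R2 + 5·R1.
R3 ← R3 + 3·R1.
R4 ← R4 + 1·R1.
R1 ← R1 − 6/5·R2.
R3 ← R3 − 28/5·R2.
R4 ← R4 + 14/5·R2.
R3 ← R3 / (372/5).
R1 ← R1 − 69/5·R3.
R2 ← R2 + 14·R3.
R4 ← R4 + 186/5·R3.
Row 4 reduces to 0 = -1/2, a contradiction. The system is inconsistent.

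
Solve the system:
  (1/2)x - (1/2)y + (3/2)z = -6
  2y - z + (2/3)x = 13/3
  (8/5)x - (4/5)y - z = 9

x = 2, y = -1, z = -5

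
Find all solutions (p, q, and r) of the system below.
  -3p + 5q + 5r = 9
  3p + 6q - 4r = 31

infinitely many solutions

Row-reduce:
R1 ← R1 / (-3).
R2 ← R2 − 3·R1.
R2 ← R2 / (11).
R1 ← R1 + 5/3·R2.
Rank is 2 with 3 unknowns, leaving r free.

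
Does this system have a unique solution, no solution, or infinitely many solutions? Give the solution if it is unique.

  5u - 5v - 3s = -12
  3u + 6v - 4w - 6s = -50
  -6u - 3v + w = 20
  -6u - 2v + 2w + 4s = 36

u = -2, v = -2, w = 2, s = 4

Row-reduce the augmented matrix:
R1 ← R1 / (5).
R2 ← R2 − 3·R1.
R3 ← R3 + 6·R1.
R4 ← R4 + 6·R1.
R2 ← R2 / (9).
R1 ← R1 + 1·R2.
R3 ← R3 + 9·R2.
R4 ← R4 + 8·R2.
R3 ← R3 / (-3).
R1 ← R1 + 4/9·R3.
R2 ← R2 + 4/9·R3.
R4 ← R4 + 14/9·R3.
R4 ← R4 / (32/45).
R1 ← R1 − 4/45·R4.
R2 ← R2 − 31/45·R4.
R3 ← R3 − 13/5·R4.
Reading off the reduced rows gives u = -2, v = -2, w = 2, s = 4.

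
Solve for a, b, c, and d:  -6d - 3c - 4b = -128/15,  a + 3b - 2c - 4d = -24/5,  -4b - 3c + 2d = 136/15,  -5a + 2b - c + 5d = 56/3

a = -1, b = 1/3, c = -2, d = 11/5

Row-reduce the augmented matrix:
Swap R1 and R2.
R4 ← R4 + 5·R1.
R2 ← R2 / (-4).
R1 ← R1 − 3·R2.
R3 ← R3 + 4·R2.
R4 ← R4 − 17·R2.
Swap R3 and R4.
R3 ← R3 / (-95/4).
R1 ← R1 + 17/4·R3.
R2 ← R2 − 3/4·R3.
R4 ← R4 / (8).
R1 ← R1 + 119/95·R4.
R2 ← R2 − 21/95·R4.
R3 ← R3 − 162/95·R4.
Reading off the reduced rows gives a = -1, b = 1/3, c = -2, d = 11/5.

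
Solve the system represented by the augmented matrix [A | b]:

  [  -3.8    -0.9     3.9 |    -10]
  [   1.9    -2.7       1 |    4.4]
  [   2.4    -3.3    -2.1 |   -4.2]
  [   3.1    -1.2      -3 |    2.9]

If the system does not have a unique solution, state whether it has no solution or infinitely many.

x_1 = 5, x_2 = 3, x_3 = 3

Row-reduce the augmented matrix:
R1 ← R1 / (-19/5).
R2 ← R2 − 19/10·R1.
R3 ← R3 − 12/5·R1.
R4 ← R4 − 31/10·R1.
R2 ← R2 / (-63/20).
R1 ← R1 − 9/38·R2.
R3 ← R3 + 147/38·R2.
R4 ← R4 + 147/76·R2.
R3 ← R3 / (-929/285).
R1 ← R1 + 107/133·R3.
R2 ← R2 + 59/63·R3.
R4 ← R4 + 929/570·R3.
R4 reduces to 0 = 0, so the extra equation is consistent.
Reading off the reduced rows gives x_1 = 5, x_2 = 3, x_3 = 3.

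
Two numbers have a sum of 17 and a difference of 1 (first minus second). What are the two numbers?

Let x = first number, y = second number.
  x + y = 17
  x - y = 1
From equation 1: x = 17 − y.
Substitute into equation 2 and solve: y = 8.
Then x = 9.

first number: 9, second number: 8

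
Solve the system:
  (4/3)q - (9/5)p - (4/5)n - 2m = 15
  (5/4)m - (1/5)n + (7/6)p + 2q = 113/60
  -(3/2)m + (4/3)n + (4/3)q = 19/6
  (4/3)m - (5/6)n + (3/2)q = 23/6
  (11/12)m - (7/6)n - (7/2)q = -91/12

Row-reduce:
R1 ← R1 / (-2).
R2 ← R2 − 5/4·R1.
R3 ← R3 + 3/2·R1.
R4 ← R4 − 4/3·R1.
R5 ← R5 − 11/12·R1.
R2 ← R2 / (-7/10).
R1 ← R1 − 2/5·R2.
R3 ← R3 − 29/15·R2.
R4 ← R4 + 41/30·R2.
R5 ← R5 + 23/15·R2.
R3 ← R3 / (923/630).
R1 ← R1 − 97/105·R3.
R2 ← R2 + 5/84·R3.
R4 ← R4 + 3229/2520·R3.
R5 ← R5 + 2309/2520·R3.
R4 ← R4 / (66335/16614).
R1 ← R1 + 11608/2769·R4.
R2 ← R2 + 3430/923·R4.
R3 ← R3 − 5140/923·R4.
R5 ← R5 + 66335/16614·R4.
Row 5 reduces to 0 = 1, a contradiction. The system is inconsistent.

no solution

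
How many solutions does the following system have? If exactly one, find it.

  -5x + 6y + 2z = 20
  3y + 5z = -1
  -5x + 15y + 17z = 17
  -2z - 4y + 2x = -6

x = -6, y = -2, z = 1

Row-reduce the augmented matrix:
R1 ← R1 / (-5).
R3 ← R3 + 5·R1.
R4 ← R4 − 2·R1.
R2 ← R2 / (3).
R1 ← R1 + 6/5·R2.
R3 ← R3 − 9·R2.
R4 ← R4 + 8/5·R2.
Swap R3 and R4.
R3 ← R3 / (22/15).
R1 ← R1 − 8/5·R3.
R2 ← R2 − 5/3·R3.
R4 reduces to 0 = 0, so the extra equation is consistent.
Reading off the reduced rows gives x = -6, y = -2, z = 1.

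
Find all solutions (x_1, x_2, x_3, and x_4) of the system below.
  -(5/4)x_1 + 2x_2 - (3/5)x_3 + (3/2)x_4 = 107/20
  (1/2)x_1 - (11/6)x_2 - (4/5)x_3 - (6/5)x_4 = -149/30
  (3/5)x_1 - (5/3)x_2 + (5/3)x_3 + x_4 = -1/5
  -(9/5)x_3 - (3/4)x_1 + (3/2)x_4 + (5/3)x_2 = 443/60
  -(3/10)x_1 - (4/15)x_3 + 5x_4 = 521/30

no solution

Row-reduce:
R1 ← R1 / (-5/4).
R2 ← R2 − 1/2·R1.
R3 ← R3 − 3/5·R1.
R4 ← R4 + 3/4·R1.
R5 ← R5 + 3/10·R1.
R2 ← R2 / (-31/30).
R1 ← R1 + 8/5·R2.
R3 ← R3 + 53/75·R2.
R4 ← R4 − 7/15·R2.
R5 ← R5 + 12/25·R2.
R3 ← R3 / (4859/2325).
R1 ← R1 − 324/155·R3.
R2 ← R2 − 156/155·R3.
R4 ← R4 + 296/155·R3.
R5 ← R5 − 838/2325·R3.
R4 ← R4 / (55287/24295).
R1 ← R1 + 11670/4859·R4.
R2 ← R2 + 10818/24295·R4.
R3 ← R3 − 4953/4859·R4.
R5 ← R5 − 110574/24295·R4.
Row 5 reduces to 0 = 3, a contradiction. The system is inconsistent.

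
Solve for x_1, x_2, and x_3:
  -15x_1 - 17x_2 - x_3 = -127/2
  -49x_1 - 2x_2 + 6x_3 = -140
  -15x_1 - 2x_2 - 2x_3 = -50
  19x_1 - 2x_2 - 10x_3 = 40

Row-reduce the augmented matrix:
R1 ← R1 / (-15).
R2 ← R2 + 49·R1.
R3 ← R3 + 15·R1.
R4 ← R4 − 19·R1.
R2 ← R2 / (803/15).
R1 ← R1 − 17/15·R2.
R3 ← R3 − 15·R2.
R4 ← R4 + 353/15·R2.
R3 ← R3 / (-2888/803).
R1 ← R1 + 104/803·R3.
R2 ← R2 − 139/803·R3.
R4 ← R4 + 5776/803·R3.
R4 reduces to 0 = 0, so the extra equation is consistent.
Reading off the reduced rows gives x_1 = 3, x_2 = 1, x_3 = 3/2.

x_1 = 3, x_2 = 1, x_3 = 3/2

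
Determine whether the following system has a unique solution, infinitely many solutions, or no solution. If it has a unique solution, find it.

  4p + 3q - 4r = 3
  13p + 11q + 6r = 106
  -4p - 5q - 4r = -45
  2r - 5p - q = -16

p = 5, q = 1, r = 5

Row-reduce the augmented matrix:
R1 ← R1 / (4).
R2 ← R2 − 13·R1.
R3 ← R3 + 4·R1.
R4 ← R4 + 5·R1.
R2 ← R2 / (5/4).
R1 ← R1 − 3/4·R2.
R3 ← R3 + 2·R2.
R4 ← R4 − 11/4·R2.
R3 ← R3 / (112/5).
R1 ← R1 + 62/5·R3.
R2 ← R2 − 76/5·R3.
R4 ← R4 + 224/5·R3.
R4 reduces to 0 = 0, so the extra equation is consistent.
Reading off the reduced rows gives p = 5, q = 1, r = 5.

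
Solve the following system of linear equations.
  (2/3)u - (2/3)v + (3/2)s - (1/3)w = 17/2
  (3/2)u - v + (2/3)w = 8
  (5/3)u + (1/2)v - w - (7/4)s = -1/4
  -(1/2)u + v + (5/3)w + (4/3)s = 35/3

Row-reduce the augmented matrix:
R1 ← R1 / (2/3).
R2 ← R2 − 3/2·R1.
R3 ← R3 − 5/3·R1.
R4 ← R4 + 1/2·R1.
R2 ← R2 / (1/2).
R1 ← R1 + 1·R2.
R3 ← R3 − 13/6·R2.
R4 ← R4 − 1/2·R2.
R3 ← R3 / (-227/36).
R1 ← R1 − 7/3·R3.
R2 ← R2 − 17/6·R3.
R4 ← R4 / (35/6).
R1 ← R1 + 255/227·R4.
R2 ← R2 + 1203/454·R4.
R3 ← R3 + 657/454·R4.
Reading off the reduced rows gives u = 6, v = 3, w = 3, s = 5.

u = 6, v = 3, w = 3, s = 5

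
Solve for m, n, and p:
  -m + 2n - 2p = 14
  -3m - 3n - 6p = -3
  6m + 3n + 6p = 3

m = 0, n = 5, p = -2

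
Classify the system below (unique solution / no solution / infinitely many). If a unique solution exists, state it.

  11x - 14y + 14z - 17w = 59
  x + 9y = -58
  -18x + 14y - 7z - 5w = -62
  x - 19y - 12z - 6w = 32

x = -4, y = -6, z = 5, w = 3

Row-reduce the augmented matrix:
R1 ← R1 / (11).
R2 ← R2 − 1·R1.
R3 ← R3 + 18·R1.
R4 ← R4 − 1·R1.
R2 ← R2 / (113/11).
R1 ← R1 + 14/11·R2.
R3 ← R3 + 98/11·R2.
R4 ← R4 + 195/11·R2.
R3 ← R3 / (1673/113).
R1 ← R1 − 126/113·R3.
R2 ← R2 + 14/113·R3.
R4 ← R4 + 1748/113·R3.
R4 ← R4 / (-58014/1673).
R1 ← R1 − 243/239·R4.
R2 ← R2 + 27/239·R4.
R3 ← R3 + 3557/1673·R4.
Reading off the reduced rows gives x = -4, y = -6, z = 5, w = 3.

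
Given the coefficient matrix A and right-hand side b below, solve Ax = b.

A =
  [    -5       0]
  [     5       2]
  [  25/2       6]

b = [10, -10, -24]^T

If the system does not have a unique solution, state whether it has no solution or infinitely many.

Row-reduce:
R1 ← R1 / (-5).
R2 ← R2 − 5·R1.
R3 ← R3 − 25/2·R1.
R2 ← R2 / (2).
R3 ← R3 − 6·R2.
Row 3 reduces to 0 = 1, a contradiction. The system is inconsistent.

no solution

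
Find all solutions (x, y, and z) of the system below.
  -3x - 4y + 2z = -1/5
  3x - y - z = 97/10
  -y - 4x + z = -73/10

x = 2, y = -11/5, z = -3/2

Row-reduce the augmented matrix:
R1 ← R1 / (-3).
R2 ← R2 − 3·R1.
R3 ← R3 + 4·R1.
R2 ← R2 / (-5).
R1 ← R1 − 4/3·R2.
R3 ← R3 − 13/3·R2.
R3 ← R3 / (-4/5).
R1 ← R1 + 2/5·R3.
R2 ← R2 + 1/5·R3.
Reading off the reduced rows gives x = 2, y = -11/5, z = -3/2.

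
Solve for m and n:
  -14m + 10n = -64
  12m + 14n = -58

m = 1, n = -5

Row-reduce the augmented matrix:
R1 ← R1 / (-14).
R2 ← R2 − 12·R1.
R2 ← R2 / (158/7).
R1 ← R1 + 5/7·R2.
Reading off the reduced rows gives m = 1, n = -5.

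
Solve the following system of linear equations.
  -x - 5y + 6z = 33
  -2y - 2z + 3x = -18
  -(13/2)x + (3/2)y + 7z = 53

Row-reduce:
R1 ← R1 / (-1).
R2 ← R2 − 3·R1.
R3 ← R3 + 13/2·R1.
R2 ← R2 / (-17).
R1 ← R1 − 5·R2.
R3 ← R3 − 34·R2.
Row 3 reduces to 0 = 1/2, a contradiction. The system is inconsistent.

no solution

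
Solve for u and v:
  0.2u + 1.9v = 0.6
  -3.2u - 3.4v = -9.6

Row-reduce the augmented matrix:
R1 ← R1 / (1/5).
R2 ← R2 + 16/5·R1.
R2 ← R2 / (27).
R1 ← R1 − 19/2·R2.
Reading off the reduced rows gives u = 3, v = 0.

u = 3, v = 0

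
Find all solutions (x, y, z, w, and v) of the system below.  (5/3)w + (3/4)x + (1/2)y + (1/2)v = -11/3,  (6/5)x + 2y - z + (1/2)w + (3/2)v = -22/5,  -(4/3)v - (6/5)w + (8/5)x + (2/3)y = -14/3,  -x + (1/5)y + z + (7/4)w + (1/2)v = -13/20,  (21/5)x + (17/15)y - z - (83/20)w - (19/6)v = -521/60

infinitely many solutions

Row-reduce:
R1 ← R1 / (3/4).
R2 ← R2 − 6/5·R1.
R3 ← R3 − 8/5·R1.
R4 ← R4 + 1·R1.
R5 ← R5 − 21/5·R1.
R2 ← R2 / (6/5).
R1 ← R1 − 2/3·R2.
R3 ← R3 + 2/5·R2.
R4 ← R4 − 13/15·R2.
R5 ← R5 + 5/3·R2.
R3 ← R3 / (-1/3).
R1 ← R1 − 5/9·R3.
R2 ← R2 + 5/6·R3.
R4 ← R4 − 31/18·R3.
R5 ← R5 + 43/18·R3.
R4 ← R4 / (-12293/540).
R1 ← R1 + 154/27·R4.
R2 ← R2 − 107/9·R4.
R3 ← R3 − 493/30·R4.
R5 ← R5 − 12293/540·R4.
Rank is 4 with 5 unknowns, leaving v free.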